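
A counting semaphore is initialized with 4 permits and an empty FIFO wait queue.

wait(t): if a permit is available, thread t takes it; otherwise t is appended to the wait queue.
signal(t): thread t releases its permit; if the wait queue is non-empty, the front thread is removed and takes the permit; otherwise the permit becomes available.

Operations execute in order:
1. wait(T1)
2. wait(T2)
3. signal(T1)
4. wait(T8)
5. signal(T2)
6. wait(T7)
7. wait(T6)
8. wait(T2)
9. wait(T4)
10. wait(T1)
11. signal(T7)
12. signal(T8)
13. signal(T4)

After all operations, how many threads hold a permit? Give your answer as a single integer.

Answer: 3

Derivation:
Step 1: wait(T1) -> count=3 queue=[] holders={T1}
Step 2: wait(T2) -> count=2 queue=[] holders={T1,T2}
Step 3: signal(T1) -> count=3 queue=[] holders={T2}
Step 4: wait(T8) -> count=2 queue=[] holders={T2,T8}
Step 5: signal(T2) -> count=3 queue=[] holders={T8}
Step 6: wait(T7) -> count=2 queue=[] holders={T7,T8}
Step 7: wait(T6) -> count=1 queue=[] holders={T6,T7,T8}
Step 8: wait(T2) -> count=0 queue=[] holders={T2,T6,T7,T8}
Step 9: wait(T4) -> count=0 queue=[T4] holders={T2,T6,T7,T8}
Step 10: wait(T1) -> count=0 queue=[T4,T1] holders={T2,T6,T7,T8}
Step 11: signal(T7) -> count=0 queue=[T1] holders={T2,T4,T6,T8}
Step 12: signal(T8) -> count=0 queue=[] holders={T1,T2,T4,T6}
Step 13: signal(T4) -> count=1 queue=[] holders={T1,T2,T6}
Final holders: {T1,T2,T6} -> 3 thread(s)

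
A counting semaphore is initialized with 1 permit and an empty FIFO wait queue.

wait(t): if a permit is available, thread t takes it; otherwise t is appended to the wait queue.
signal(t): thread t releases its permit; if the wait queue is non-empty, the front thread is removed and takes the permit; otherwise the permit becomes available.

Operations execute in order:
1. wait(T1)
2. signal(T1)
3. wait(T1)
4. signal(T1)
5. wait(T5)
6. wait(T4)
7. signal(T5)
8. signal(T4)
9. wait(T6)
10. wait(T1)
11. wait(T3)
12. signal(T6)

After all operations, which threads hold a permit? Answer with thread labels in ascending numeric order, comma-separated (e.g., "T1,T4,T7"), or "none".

Answer: T1

Derivation:
Step 1: wait(T1) -> count=0 queue=[] holders={T1}
Step 2: signal(T1) -> count=1 queue=[] holders={none}
Step 3: wait(T1) -> count=0 queue=[] holders={T1}
Step 4: signal(T1) -> count=1 queue=[] holders={none}
Step 5: wait(T5) -> count=0 queue=[] holders={T5}
Step 6: wait(T4) -> count=0 queue=[T4] holders={T5}
Step 7: signal(T5) -> count=0 queue=[] holders={T4}
Step 8: signal(T4) -> count=1 queue=[] holders={none}
Step 9: wait(T6) -> count=0 queue=[] holders={T6}
Step 10: wait(T1) -> count=0 queue=[T1] holders={T6}
Step 11: wait(T3) -> count=0 queue=[T1,T3] holders={T6}
Step 12: signal(T6) -> count=0 queue=[T3] holders={T1}
Final holders: T1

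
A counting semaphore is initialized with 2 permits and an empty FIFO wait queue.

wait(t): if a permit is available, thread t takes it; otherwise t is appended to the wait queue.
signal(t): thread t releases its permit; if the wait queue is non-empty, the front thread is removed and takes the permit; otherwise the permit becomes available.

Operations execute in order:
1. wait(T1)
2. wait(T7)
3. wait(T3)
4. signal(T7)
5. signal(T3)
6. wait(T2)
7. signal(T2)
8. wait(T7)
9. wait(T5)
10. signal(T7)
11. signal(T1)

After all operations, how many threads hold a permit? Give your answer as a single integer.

Step 1: wait(T1) -> count=1 queue=[] holders={T1}
Step 2: wait(T7) -> count=0 queue=[] holders={T1,T7}
Step 3: wait(T3) -> count=0 queue=[T3] holders={T1,T7}
Step 4: signal(T7) -> count=0 queue=[] holders={T1,T3}
Step 5: signal(T3) -> count=1 queue=[] holders={T1}
Step 6: wait(T2) -> count=0 queue=[] holders={T1,T2}
Step 7: signal(T2) -> count=1 queue=[] holders={T1}
Step 8: wait(T7) -> count=0 queue=[] holders={T1,T7}
Step 9: wait(T5) -> count=0 queue=[T5] holders={T1,T7}
Step 10: signal(T7) -> count=0 queue=[] holders={T1,T5}
Step 11: signal(T1) -> count=1 queue=[] holders={T5}
Final holders: {T5} -> 1 thread(s)

Answer: 1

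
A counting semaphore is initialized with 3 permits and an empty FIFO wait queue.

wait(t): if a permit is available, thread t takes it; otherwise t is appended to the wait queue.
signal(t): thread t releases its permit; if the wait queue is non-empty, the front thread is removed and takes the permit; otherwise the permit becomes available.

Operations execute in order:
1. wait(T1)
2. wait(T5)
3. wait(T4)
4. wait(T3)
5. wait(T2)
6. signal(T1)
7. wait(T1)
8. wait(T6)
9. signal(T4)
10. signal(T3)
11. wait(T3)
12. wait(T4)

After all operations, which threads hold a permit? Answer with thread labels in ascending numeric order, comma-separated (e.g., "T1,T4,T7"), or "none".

Answer: T1,T2,T5

Derivation:
Step 1: wait(T1) -> count=2 queue=[] holders={T1}
Step 2: wait(T5) -> count=1 queue=[] holders={T1,T5}
Step 3: wait(T4) -> count=0 queue=[] holders={T1,T4,T5}
Step 4: wait(T3) -> count=0 queue=[T3] holders={T1,T4,T5}
Step 5: wait(T2) -> count=0 queue=[T3,T2] holders={T1,T4,T5}
Step 6: signal(T1) -> count=0 queue=[T2] holders={T3,T4,T5}
Step 7: wait(T1) -> count=0 queue=[T2,T1] holders={T3,T4,T5}
Step 8: wait(T6) -> count=0 queue=[T2,T1,T6] holders={T3,T4,T5}
Step 9: signal(T4) -> count=0 queue=[T1,T6] holders={T2,T3,T5}
Step 10: signal(T3) -> count=0 queue=[T6] holders={T1,T2,T5}
Step 11: wait(T3) -> count=0 queue=[T6,T3] holders={T1,T2,T5}
Step 12: wait(T4) -> count=0 queue=[T6,T3,T4] holders={T1,T2,T5}
Final holders: T1,T2,T5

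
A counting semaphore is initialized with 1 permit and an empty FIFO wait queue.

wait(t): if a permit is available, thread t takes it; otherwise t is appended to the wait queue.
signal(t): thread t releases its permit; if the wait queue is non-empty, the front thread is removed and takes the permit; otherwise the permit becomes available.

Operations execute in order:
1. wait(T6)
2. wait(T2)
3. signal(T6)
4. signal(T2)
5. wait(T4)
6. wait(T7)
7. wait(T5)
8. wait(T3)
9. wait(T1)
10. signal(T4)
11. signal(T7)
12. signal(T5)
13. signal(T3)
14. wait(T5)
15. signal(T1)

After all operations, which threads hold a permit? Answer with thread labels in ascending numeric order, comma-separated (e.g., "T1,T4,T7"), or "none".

Step 1: wait(T6) -> count=0 queue=[] holders={T6}
Step 2: wait(T2) -> count=0 queue=[T2] holders={T6}
Step 3: signal(T6) -> count=0 queue=[] holders={T2}
Step 4: signal(T2) -> count=1 queue=[] holders={none}
Step 5: wait(T4) -> count=0 queue=[] holders={T4}
Step 6: wait(T7) -> count=0 queue=[T7] holders={T4}
Step 7: wait(T5) -> count=0 queue=[T7,T5] holders={T4}
Step 8: wait(T3) -> count=0 queue=[T7,T5,T3] holders={T4}
Step 9: wait(T1) -> count=0 queue=[T7,T5,T3,T1] holders={T4}
Step 10: signal(T4) -> count=0 queue=[T5,T3,T1] holders={T7}
Step 11: signal(T7) -> count=0 queue=[T3,T1] holders={T5}
Step 12: signal(T5) -> count=0 queue=[T1] holders={T3}
Step 13: signal(T3) -> count=0 queue=[] holders={T1}
Step 14: wait(T5) -> count=0 queue=[T5] holders={T1}
Step 15: signal(T1) -> count=0 queue=[] holders={T5}
Final holders: T5

Answer: T5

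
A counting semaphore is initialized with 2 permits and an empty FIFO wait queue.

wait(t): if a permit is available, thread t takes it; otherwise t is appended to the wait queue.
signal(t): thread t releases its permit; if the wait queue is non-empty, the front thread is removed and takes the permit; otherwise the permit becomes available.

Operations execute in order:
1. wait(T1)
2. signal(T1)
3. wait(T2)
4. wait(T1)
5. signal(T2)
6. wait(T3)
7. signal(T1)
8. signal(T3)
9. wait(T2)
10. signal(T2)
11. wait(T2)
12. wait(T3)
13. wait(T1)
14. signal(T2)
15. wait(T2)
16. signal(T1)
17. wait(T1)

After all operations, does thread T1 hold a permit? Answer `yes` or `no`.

Answer: no

Derivation:
Step 1: wait(T1) -> count=1 queue=[] holders={T1}
Step 2: signal(T1) -> count=2 queue=[] holders={none}
Step 3: wait(T2) -> count=1 queue=[] holders={T2}
Step 4: wait(T1) -> count=0 queue=[] holders={T1,T2}
Step 5: signal(T2) -> count=1 queue=[] holders={T1}
Step 6: wait(T3) -> count=0 queue=[] holders={T1,T3}
Step 7: signal(T1) -> count=1 queue=[] holders={T3}
Step 8: signal(T3) -> count=2 queue=[] holders={none}
Step 9: wait(T2) -> count=1 queue=[] holders={T2}
Step 10: signal(T2) -> count=2 queue=[] holders={none}
Step 11: wait(T2) -> count=1 queue=[] holders={T2}
Step 12: wait(T3) -> count=0 queue=[] holders={T2,T3}
Step 13: wait(T1) -> count=0 queue=[T1] holders={T2,T3}
Step 14: signal(T2) -> count=0 queue=[] holders={T1,T3}
Step 15: wait(T2) -> count=0 queue=[T2] holders={T1,T3}
Step 16: signal(T1) -> count=0 queue=[] holders={T2,T3}
Step 17: wait(T1) -> count=0 queue=[T1] holders={T2,T3}
Final holders: {T2,T3} -> T1 not in holders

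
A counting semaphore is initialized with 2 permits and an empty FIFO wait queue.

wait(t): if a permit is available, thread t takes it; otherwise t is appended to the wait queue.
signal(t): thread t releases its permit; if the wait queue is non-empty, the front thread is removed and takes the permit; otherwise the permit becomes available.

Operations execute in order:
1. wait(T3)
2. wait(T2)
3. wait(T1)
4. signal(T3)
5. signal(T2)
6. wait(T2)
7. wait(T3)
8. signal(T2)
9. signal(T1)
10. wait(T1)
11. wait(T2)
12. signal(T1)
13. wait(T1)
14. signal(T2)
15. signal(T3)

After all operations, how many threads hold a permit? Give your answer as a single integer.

Answer: 1

Derivation:
Step 1: wait(T3) -> count=1 queue=[] holders={T3}
Step 2: wait(T2) -> count=0 queue=[] holders={T2,T3}
Step 3: wait(T1) -> count=0 queue=[T1] holders={T2,T3}
Step 4: signal(T3) -> count=0 queue=[] holders={T1,T2}
Step 5: signal(T2) -> count=1 queue=[] holders={T1}
Step 6: wait(T2) -> count=0 queue=[] holders={T1,T2}
Step 7: wait(T3) -> count=0 queue=[T3] holders={T1,T2}
Step 8: signal(T2) -> count=0 queue=[] holders={T1,T3}
Step 9: signal(T1) -> count=1 queue=[] holders={T3}
Step 10: wait(T1) -> count=0 queue=[] holders={T1,T3}
Step 11: wait(T2) -> count=0 queue=[T2] holders={T1,T3}
Step 12: signal(T1) -> count=0 queue=[] holders={T2,T3}
Step 13: wait(T1) -> count=0 queue=[T1] holders={T2,T3}
Step 14: signal(T2) -> count=0 queue=[] holders={T1,T3}
Step 15: signal(T3) -> count=1 queue=[] holders={T1}
Final holders: {T1} -> 1 thread(s)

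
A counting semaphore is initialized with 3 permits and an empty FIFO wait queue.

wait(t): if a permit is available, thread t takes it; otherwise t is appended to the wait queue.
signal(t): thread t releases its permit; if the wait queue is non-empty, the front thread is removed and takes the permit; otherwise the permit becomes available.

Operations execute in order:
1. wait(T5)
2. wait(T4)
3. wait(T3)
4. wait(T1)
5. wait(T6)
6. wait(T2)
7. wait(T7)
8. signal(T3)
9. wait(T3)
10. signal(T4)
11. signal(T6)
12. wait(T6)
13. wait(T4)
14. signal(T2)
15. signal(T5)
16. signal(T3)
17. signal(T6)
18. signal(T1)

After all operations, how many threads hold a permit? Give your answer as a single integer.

Step 1: wait(T5) -> count=2 queue=[] holders={T5}
Step 2: wait(T4) -> count=1 queue=[] holders={T4,T5}
Step 3: wait(T3) -> count=0 queue=[] holders={T3,T4,T5}
Step 4: wait(T1) -> count=0 queue=[T1] holders={T3,T4,T5}
Step 5: wait(T6) -> count=0 queue=[T1,T6] holders={T3,T4,T5}
Step 6: wait(T2) -> count=0 queue=[T1,T6,T2] holders={T3,T4,T5}
Step 7: wait(T7) -> count=0 queue=[T1,T6,T2,T7] holders={T3,T4,T5}
Step 8: signal(T3) -> count=0 queue=[T6,T2,T7] holders={T1,T4,T5}
Step 9: wait(T3) -> count=0 queue=[T6,T2,T7,T3] holders={T1,T4,T5}
Step 10: signal(T4) -> count=0 queue=[T2,T7,T3] holders={T1,T5,T6}
Step 11: signal(T6) -> count=0 queue=[T7,T3] holders={T1,T2,T5}
Step 12: wait(T6) -> count=0 queue=[T7,T3,T6] holders={T1,T2,T5}
Step 13: wait(T4) -> count=0 queue=[T7,T3,T6,T4] holders={T1,T2,T5}
Step 14: signal(T2) -> count=0 queue=[T3,T6,T4] holders={T1,T5,T7}
Step 15: signal(T5) -> count=0 queue=[T6,T4] holders={T1,T3,T7}
Step 16: signal(T3) -> count=0 queue=[T4] holders={T1,T6,T7}
Step 17: signal(T6) -> count=0 queue=[] holders={T1,T4,T7}
Step 18: signal(T1) -> count=1 queue=[] holders={T4,T7}
Final holders: {T4,T7} -> 2 thread(s)

Answer: 2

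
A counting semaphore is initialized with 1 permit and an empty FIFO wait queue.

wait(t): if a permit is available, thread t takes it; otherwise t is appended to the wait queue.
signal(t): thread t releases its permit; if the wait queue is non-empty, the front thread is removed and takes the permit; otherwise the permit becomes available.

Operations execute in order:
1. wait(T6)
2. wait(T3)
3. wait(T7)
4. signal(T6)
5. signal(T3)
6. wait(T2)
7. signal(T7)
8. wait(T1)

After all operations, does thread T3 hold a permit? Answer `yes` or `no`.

Answer: no

Derivation:
Step 1: wait(T6) -> count=0 queue=[] holders={T6}
Step 2: wait(T3) -> count=0 queue=[T3] holders={T6}
Step 3: wait(T7) -> count=0 queue=[T3,T7] holders={T6}
Step 4: signal(T6) -> count=0 queue=[T7] holders={T3}
Step 5: signal(T3) -> count=0 queue=[] holders={T7}
Step 6: wait(T2) -> count=0 queue=[T2] holders={T7}
Step 7: signal(T7) -> count=0 queue=[] holders={T2}
Step 8: wait(T1) -> count=0 queue=[T1] holders={T2}
Final holders: {T2} -> T3 not in holders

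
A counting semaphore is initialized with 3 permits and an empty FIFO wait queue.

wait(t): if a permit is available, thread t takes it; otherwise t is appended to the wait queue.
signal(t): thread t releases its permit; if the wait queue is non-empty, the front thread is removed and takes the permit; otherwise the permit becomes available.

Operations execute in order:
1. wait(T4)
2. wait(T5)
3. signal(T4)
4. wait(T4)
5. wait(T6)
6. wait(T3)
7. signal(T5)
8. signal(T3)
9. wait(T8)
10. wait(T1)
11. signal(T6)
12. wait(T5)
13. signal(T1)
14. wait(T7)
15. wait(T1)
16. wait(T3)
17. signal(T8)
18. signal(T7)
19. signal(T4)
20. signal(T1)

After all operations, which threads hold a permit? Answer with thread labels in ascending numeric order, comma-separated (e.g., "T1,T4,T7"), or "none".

Answer: T3,T5

Derivation:
Step 1: wait(T4) -> count=2 queue=[] holders={T4}
Step 2: wait(T5) -> count=1 queue=[] holders={T4,T5}
Step 3: signal(T4) -> count=2 queue=[] holders={T5}
Step 4: wait(T4) -> count=1 queue=[] holders={T4,T5}
Step 5: wait(T6) -> count=0 queue=[] holders={T4,T5,T6}
Step 6: wait(T3) -> count=0 queue=[T3] holders={T4,T5,T6}
Step 7: signal(T5) -> count=0 queue=[] holders={T3,T4,T6}
Step 8: signal(T3) -> count=1 queue=[] holders={T4,T6}
Step 9: wait(T8) -> count=0 queue=[] holders={T4,T6,T8}
Step 10: wait(T1) -> count=0 queue=[T1] holders={T4,T6,T8}
Step 11: signal(T6) -> count=0 queue=[] holders={T1,T4,T8}
Step 12: wait(T5) -> count=0 queue=[T5] holders={T1,T4,T8}
Step 13: signal(T1) -> count=0 queue=[] holders={T4,T5,T8}
Step 14: wait(T7) -> count=0 queue=[T7] holders={T4,T5,T8}
Step 15: wait(T1) -> count=0 queue=[T7,T1] holders={T4,T5,T8}
Step 16: wait(T3) -> count=0 queue=[T7,T1,T3] holders={T4,T5,T8}
Step 17: signal(T8) -> count=0 queue=[T1,T3] holders={T4,T5,T7}
Step 18: signal(T7) -> count=0 queue=[T3] holders={T1,T4,T5}
Step 19: signal(T4) -> count=0 queue=[] holders={T1,T3,T5}
Step 20: signal(T1) -> count=1 queue=[] holders={T3,T5}
Final holders: T3,T5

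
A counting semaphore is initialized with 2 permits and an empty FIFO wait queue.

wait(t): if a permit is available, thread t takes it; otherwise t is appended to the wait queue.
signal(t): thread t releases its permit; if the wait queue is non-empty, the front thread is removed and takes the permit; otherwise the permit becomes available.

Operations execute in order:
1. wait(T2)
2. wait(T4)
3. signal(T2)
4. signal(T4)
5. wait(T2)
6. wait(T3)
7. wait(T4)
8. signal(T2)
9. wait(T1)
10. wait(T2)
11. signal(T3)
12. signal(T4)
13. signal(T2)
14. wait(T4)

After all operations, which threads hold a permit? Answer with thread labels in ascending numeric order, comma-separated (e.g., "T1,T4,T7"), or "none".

Answer: T1,T4

Derivation:
Step 1: wait(T2) -> count=1 queue=[] holders={T2}
Step 2: wait(T4) -> count=0 queue=[] holders={T2,T4}
Step 3: signal(T2) -> count=1 queue=[] holders={T4}
Step 4: signal(T4) -> count=2 queue=[] holders={none}
Step 5: wait(T2) -> count=1 queue=[] holders={T2}
Step 6: wait(T3) -> count=0 queue=[] holders={T2,T3}
Step 7: wait(T4) -> count=0 queue=[T4] holders={T2,T3}
Step 8: signal(T2) -> count=0 queue=[] holders={T3,T4}
Step 9: wait(T1) -> count=0 queue=[T1] holders={T3,T4}
Step 10: wait(T2) -> count=0 queue=[T1,T2] holders={T3,T4}
Step 11: signal(T3) -> count=0 queue=[T2] holders={T1,T4}
Step 12: signal(T4) -> count=0 queue=[] holders={T1,T2}
Step 13: signal(T2) -> count=1 queue=[] holders={T1}
Step 14: wait(T4) -> count=0 queue=[] holders={T1,T4}
Final holders: T1,T4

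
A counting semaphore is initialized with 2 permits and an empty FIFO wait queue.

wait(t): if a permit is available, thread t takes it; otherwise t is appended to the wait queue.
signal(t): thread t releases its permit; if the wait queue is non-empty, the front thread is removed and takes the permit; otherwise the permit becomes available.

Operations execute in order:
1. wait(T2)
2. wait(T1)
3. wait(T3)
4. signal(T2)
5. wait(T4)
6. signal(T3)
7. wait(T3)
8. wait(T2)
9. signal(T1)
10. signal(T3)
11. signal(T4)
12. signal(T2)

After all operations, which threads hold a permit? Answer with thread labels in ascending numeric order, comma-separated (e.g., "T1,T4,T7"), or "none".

Answer: none

Derivation:
Step 1: wait(T2) -> count=1 queue=[] holders={T2}
Step 2: wait(T1) -> count=0 queue=[] holders={T1,T2}
Step 3: wait(T3) -> count=0 queue=[T3] holders={T1,T2}
Step 4: signal(T2) -> count=0 queue=[] holders={T1,T3}
Step 5: wait(T4) -> count=0 queue=[T4] holders={T1,T3}
Step 6: signal(T3) -> count=0 queue=[] holders={T1,T4}
Step 7: wait(T3) -> count=0 queue=[T3] holders={T1,T4}
Step 8: wait(T2) -> count=0 queue=[T3,T2] holders={T1,T4}
Step 9: signal(T1) -> count=0 queue=[T2] holders={T3,T4}
Step 10: signal(T3) -> count=0 queue=[] holders={T2,T4}
Step 11: signal(T4) -> count=1 queue=[] holders={T2}
Step 12: signal(T2) -> count=2 queue=[] holders={none}
Final holders: none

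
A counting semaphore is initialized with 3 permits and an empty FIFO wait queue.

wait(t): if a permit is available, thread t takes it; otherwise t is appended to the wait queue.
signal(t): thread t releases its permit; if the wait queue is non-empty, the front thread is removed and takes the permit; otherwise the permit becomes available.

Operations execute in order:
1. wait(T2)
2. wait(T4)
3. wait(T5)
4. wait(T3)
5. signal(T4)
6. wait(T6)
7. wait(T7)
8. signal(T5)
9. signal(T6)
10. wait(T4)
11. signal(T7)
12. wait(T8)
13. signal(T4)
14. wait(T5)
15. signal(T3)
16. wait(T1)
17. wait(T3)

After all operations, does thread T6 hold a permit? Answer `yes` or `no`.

Step 1: wait(T2) -> count=2 queue=[] holders={T2}
Step 2: wait(T4) -> count=1 queue=[] holders={T2,T4}
Step 3: wait(T5) -> count=0 queue=[] holders={T2,T4,T5}
Step 4: wait(T3) -> count=0 queue=[T3] holders={T2,T4,T5}
Step 5: signal(T4) -> count=0 queue=[] holders={T2,T3,T5}
Step 6: wait(T6) -> count=0 queue=[T6] holders={T2,T3,T5}
Step 7: wait(T7) -> count=0 queue=[T6,T7] holders={T2,T3,T5}
Step 8: signal(T5) -> count=0 queue=[T7] holders={T2,T3,T6}
Step 9: signal(T6) -> count=0 queue=[] holders={T2,T3,T7}
Step 10: wait(T4) -> count=0 queue=[T4] holders={T2,T3,T7}
Step 11: signal(T7) -> count=0 queue=[] holders={T2,T3,T4}
Step 12: wait(T8) -> count=0 queue=[T8] holders={T2,T3,T4}
Step 13: signal(T4) -> count=0 queue=[] holders={T2,T3,T8}
Step 14: wait(T5) -> count=0 queue=[T5] holders={T2,T3,T8}
Step 15: signal(T3) -> count=0 queue=[] holders={T2,T5,T8}
Step 16: wait(T1) -> count=0 queue=[T1] holders={T2,T5,T8}
Step 17: wait(T3) -> count=0 queue=[T1,T3] holders={T2,T5,T8}
Final holders: {T2,T5,T8} -> T6 not in holders

Answer: no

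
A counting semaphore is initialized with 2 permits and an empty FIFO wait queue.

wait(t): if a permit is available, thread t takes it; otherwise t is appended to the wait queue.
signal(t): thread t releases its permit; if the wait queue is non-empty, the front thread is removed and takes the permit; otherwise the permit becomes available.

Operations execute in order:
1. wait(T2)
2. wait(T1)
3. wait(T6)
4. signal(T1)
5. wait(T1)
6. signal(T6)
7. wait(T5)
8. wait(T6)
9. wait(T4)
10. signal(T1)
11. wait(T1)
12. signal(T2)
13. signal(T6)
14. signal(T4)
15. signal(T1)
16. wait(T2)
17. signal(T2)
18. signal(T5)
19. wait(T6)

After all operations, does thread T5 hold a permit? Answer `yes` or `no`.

Answer: no

Derivation:
Step 1: wait(T2) -> count=1 queue=[] holders={T2}
Step 2: wait(T1) -> count=0 queue=[] holders={T1,T2}
Step 3: wait(T6) -> count=0 queue=[T6] holders={T1,T2}
Step 4: signal(T1) -> count=0 queue=[] holders={T2,T6}
Step 5: wait(T1) -> count=0 queue=[T1] holders={T2,T6}
Step 6: signal(T6) -> count=0 queue=[] holders={T1,T2}
Step 7: wait(T5) -> count=0 queue=[T5] holders={T1,T2}
Step 8: wait(T6) -> count=0 queue=[T5,T6] holders={T1,T2}
Step 9: wait(T4) -> count=0 queue=[T5,T6,T4] holders={T1,T2}
Step 10: signal(T1) -> count=0 queue=[T6,T4] holders={T2,T5}
Step 11: wait(T1) -> count=0 queue=[T6,T4,T1] holders={T2,T5}
Step 12: signal(T2) -> count=0 queue=[T4,T1] holders={T5,T6}
Step 13: signal(T6) -> count=0 queue=[T1] holders={T4,T5}
Step 14: signal(T4) -> count=0 queue=[] holders={T1,T5}
Step 15: signal(T1) -> count=1 queue=[] holders={T5}
Step 16: wait(T2) -> count=0 queue=[] holders={T2,T5}
Step 17: signal(T2) -> count=1 queue=[] holders={T5}
Step 18: signal(T5) -> count=2 queue=[] holders={none}
Step 19: wait(T6) -> count=1 queue=[] holders={T6}
Final holders: {T6} -> T5 not in holders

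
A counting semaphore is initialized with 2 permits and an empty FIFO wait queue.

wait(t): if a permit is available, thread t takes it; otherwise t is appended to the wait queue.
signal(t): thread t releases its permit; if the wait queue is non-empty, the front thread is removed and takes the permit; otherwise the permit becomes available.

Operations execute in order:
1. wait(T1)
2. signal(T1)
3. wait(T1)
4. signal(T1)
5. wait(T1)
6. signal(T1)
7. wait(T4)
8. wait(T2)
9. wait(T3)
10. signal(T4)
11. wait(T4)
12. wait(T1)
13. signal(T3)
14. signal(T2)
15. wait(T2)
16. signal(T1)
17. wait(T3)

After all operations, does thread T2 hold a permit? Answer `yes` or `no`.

Answer: yes

Derivation:
Step 1: wait(T1) -> count=1 queue=[] holders={T1}
Step 2: signal(T1) -> count=2 queue=[] holders={none}
Step 3: wait(T1) -> count=1 queue=[] holders={T1}
Step 4: signal(T1) -> count=2 queue=[] holders={none}
Step 5: wait(T1) -> count=1 queue=[] holders={T1}
Step 6: signal(T1) -> count=2 queue=[] holders={none}
Step 7: wait(T4) -> count=1 queue=[] holders={T4}
Step 8: wait(T2) -> count=0 queue=[] holders={T2,T4}
Step 9: wait(T3) -> count=0 queue=[T3] holders={T2,T4}
Step 10: signal(T4) -> count=0 queue=[] holders={T2,T3}
Step 11: wait(T4) -> count=0 queue=[T4] holders={T2,T3}
Step 12: wait(T1) -> count=0 queue=[T4,T1] holders={T2,T3}
Step 13: signal(T3) -> count=0 queue=[T1] holders={T2,T4}
Step 14: signal(T2) -> count=0 queue=[] holders={T1,T4}
Step 15: wait(T2) -> count=0 queue=[T2] holders={T1,T4}
Step 16: signal(T1) -> count=0 queue=[] holders={T2,T4}
Step 17: wait(T3) -> count=0 queue=[T3] holders={T2,T4}
Final holders: {T2,T4} -> T2 in holders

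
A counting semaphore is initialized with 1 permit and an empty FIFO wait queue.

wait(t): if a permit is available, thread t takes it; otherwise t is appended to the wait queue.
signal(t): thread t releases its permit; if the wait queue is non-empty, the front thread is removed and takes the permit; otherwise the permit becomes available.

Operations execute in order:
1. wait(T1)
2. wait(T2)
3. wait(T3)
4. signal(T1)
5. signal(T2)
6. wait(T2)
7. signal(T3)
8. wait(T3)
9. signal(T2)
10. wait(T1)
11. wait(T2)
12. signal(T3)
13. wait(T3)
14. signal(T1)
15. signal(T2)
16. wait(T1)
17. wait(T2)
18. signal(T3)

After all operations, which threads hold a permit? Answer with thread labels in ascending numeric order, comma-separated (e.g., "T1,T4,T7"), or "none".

Answer: T1

Derivation:
Step 1: wait(T1) -> count=0 queue=[] holders={T1}
Step 2: wait(T2) -> count=0 queue=[T2] holders={T1}
Step 3: wait(T3) -> count=0 queue=[T2,T3] holders={T1}
Step 4: signal(T1) -> count=0 queue=[T3] holders={T2}
Step 5: signal(T2) -> count=0 queue=[] holders={T3}
Step 6: wait(T2) -> count=0 queue=[T2] holders={T3}
Step 7: signal(T3) -> count=0 queue=[] holders={T2}
Step 8: wait(T3) -> count=0 queue=[T3] holders={T2}
Step 9: signal(T2) -> count=0 queue=[] holders={T3}
Step 10: wait(T1) -> count=0 queue=[T1] holders={T3}
Step 11: wait(T2) -> count=0 queue=[T1,T2] holders={T3}
Step 12: signal(T3) -> count=0 queue=[T2] holders={T1}
Step 13: wait(T3) -> count=0 queue=[T2,T3] holders={T1}
Step 14: signal(T1) -> count=0 queue=[T3] holders={T2}
Step 15: signal(T2) -> count=0 queue=[] holders={T3}
Step 16: wait(T1) -> count=0 queue=[T1] holders={T3}
Step 17: wait(T2) -> count=0 queue=[T1,T2] holders={T3}
Step 18: signal(T3) -> count=0 queue=[T2] holders={T1}
Final holders: T1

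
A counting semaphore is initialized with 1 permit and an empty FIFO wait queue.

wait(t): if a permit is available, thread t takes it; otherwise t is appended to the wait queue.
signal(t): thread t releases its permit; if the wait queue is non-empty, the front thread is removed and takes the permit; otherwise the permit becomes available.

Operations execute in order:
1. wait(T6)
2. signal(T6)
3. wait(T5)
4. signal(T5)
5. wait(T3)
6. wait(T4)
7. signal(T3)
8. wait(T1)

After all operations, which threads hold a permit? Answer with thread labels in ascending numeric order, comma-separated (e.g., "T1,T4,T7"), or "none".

Answer: T4

Derivation:
Step 1: wait(T6) -> count=0 queue=[] holders={T6}
Step 2: signal(T6) -> count=1 queue=[] holders={none}
Step 3: wait(T5) -> count=0 queue=[] holders={T5}
Step 4: signal(T5) -> count=1 queue=[] holders={none}
Step 5: wait(T3) -> count=0 queue=[] holders={T3}
Step 6: wait(T4) -> count=0 queue=[T4] holders={T3}
Step 7: signal(T3) -> count=0 queue=[] holders={T4}
Step 8: wait(T1) -> count=0 queue=[T1] holders={T4}
Final holders: T4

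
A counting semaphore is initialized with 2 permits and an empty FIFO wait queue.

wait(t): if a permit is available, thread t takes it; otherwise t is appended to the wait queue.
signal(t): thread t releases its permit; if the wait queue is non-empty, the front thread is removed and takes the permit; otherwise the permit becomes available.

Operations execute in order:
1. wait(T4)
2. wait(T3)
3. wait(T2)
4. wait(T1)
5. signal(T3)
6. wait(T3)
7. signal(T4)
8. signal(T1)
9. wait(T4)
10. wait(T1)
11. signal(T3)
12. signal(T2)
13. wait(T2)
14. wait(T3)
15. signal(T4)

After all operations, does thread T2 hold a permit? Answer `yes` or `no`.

Answer: yes

Derivation:
Step 1: wait(T4) -> count=1 queue=[] holders={T4}
Step 2: wait(T3) -> count=0 queue=[] holders={T3,T4}
Step 3: wait(T2) -> count=0 queue=[T2] holders={T3,T4}
Step 4: wait(T1) -> count=0 queue=[T2,T1] holders={T3,T4}
Step 5: signal(T3) -> count=0 queue=[T1] holders={T2,T4}
Step 6: wait(T3) -> count=0 queue=[T1,T3] holders={T2,T4}
Step 7: signal(T4) -> count=0 queue=[T3] holders={T1,T2}
Step 8: signal(T1) -> count=0 queue=[] holders={T2,T3}
Step 9: wait(T4) -> count=0 queue=[T4] holders={T2,T3}
Step 10: wait(T1) -> count=0 queue=[T4,T1] holders={T2,T3}
Step 11: signal(T3) -> count=0 queue=[T1] holders={T2,T4}
Step 12: signal(T2) -> count=0 queue=[] holders={T1,T4}
Step 13: wait(T2) -> count=0 queue=[T2] holders={T1,T4}
Step 14: wait(T3) -> count=0 queue=[T2,T3] holders={T1,T4}
Step 15: signal(T4) -> count=0 queue=[T3] holders={T1,T2}
Final holders: {T1,T2} -> T2 in holders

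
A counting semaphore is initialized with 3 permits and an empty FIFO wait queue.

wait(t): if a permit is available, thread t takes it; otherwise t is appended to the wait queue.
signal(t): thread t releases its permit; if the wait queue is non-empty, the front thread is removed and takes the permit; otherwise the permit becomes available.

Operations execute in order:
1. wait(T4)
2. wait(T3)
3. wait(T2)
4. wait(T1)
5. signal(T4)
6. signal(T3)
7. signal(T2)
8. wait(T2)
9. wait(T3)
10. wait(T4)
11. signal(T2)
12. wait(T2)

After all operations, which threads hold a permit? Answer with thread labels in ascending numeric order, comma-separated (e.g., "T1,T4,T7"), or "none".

Answer: T1,T3,T4

Derivation:
Step 1: wait(T4) -> count=2 queue=[] holders={T4}
Step 2: wait(T3) -> count=1 queue=[] holders={T3,T4}
Step 3: wait(T2) -> count=0 queue=[] holders={T2,T3,T4}
Step 4: wait(T1) -> count=0 queue=[T1] holders={T2,T3,T4}
Step 5: signal(T4) -> count=0 queue=[] holders={T1,T2,T3}
Step 6: signal(T3) -> count=1 queue=[] holders={T1,T2}
Step 7: signal(T2) -> count=2 queue=[] holders={T1}
Step 8: wait(T2) -> count=1 queue=[] holders={T1,T2}
Step 9: wait(T3) -> count=0 queue=[] holders={T1,T2,T3}
Step 10: wait(T4) -> count=0 queue=[T4] holders={T1,T2,T3}
Step 11: signal(T2) -> count=0 queue=[] holders={T1,T3,T4}
Step 12: wait(T2) -> count=0 queue=[T2] holders={T1,T3,T4}
Final holders: T1,T3,T4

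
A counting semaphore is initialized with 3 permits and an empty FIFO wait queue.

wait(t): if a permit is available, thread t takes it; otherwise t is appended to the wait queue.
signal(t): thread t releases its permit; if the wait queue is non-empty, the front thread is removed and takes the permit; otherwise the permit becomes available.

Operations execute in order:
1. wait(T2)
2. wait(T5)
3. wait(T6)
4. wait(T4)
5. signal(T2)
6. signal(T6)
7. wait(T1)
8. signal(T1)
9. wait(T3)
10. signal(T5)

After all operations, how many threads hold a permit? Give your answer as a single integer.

Answer: 2

Derivation:
Step 1: wait(T2) -> count=2 queue=[] holders={T2}
Step 2: wait(T5) -> count=1 queue=[] holders={T2,T5}
Step 3: wait(T6) -> count=0 queue=[] holders={T2,T5,T6}
Step 4: wait(T4) -> count=0 queue=[T4] holders={T2,T5,T6}
Step 5: signal(T2) -> count=0 queue=[] holders={T4,T5,T6}
Step 6: signal(T6) -> count=1 queue=[] holders={T4,T5}
Step 7: wait(T1) -> count=0 queue=[] holders={T1,T4,T5}
Step 8: signal(T1) -> count=1 queue=[] holders={T4,T5}
Step 9: wait(T3) -> count=0 queue=[] holders={T3,T4,T5}
Step 10: signal(T5) -> count=1 queue=[] holders={T3,T4}
Final holders: {T3,T4} -> 2 thread(s)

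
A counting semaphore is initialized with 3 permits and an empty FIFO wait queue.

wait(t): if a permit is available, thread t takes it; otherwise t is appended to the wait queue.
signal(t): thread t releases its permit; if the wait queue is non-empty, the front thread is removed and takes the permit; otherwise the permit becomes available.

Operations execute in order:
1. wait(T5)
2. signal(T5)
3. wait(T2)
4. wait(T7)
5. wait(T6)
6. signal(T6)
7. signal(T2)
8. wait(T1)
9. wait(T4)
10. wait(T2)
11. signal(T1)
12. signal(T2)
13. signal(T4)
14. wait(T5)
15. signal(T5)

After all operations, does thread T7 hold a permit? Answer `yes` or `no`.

Step 1: wait(T5) -> count=2 queue=[] holders={T5}
Step 2: signal(T5) -> count=3 queue=[] holders={none}
Step 3: wait(T2) -> count=2 queue=[] holders={T2}
Step 4: wait(T7) -> count=1 queue=[] holders={T2,T7}
Step 5: wait(T6) -> count=0 queue=[] holders={T2,T6,T7}
Step 6: signal(T6) -> count=1 queue=[] holders={T2,T7}
Step 7: signal(T2) -> count=2 queue=[] holders={T7}
Step 8: wait(T1) -> count=1 queue=[] holders={T1,T7}
Step 9: wait(T4) -> count=0 queue=[] holders={T1,T4,T7}
Step 10: wait(T2) -> count=0 queue=[T2] holders={T1,T4,T7}
Step 11: signal(T1) -> count=0 queue=[] holders={T2,T4,T7}
Step 12: signal(T2) -> count=1 queue=[] holders={T4,T7}
Step 13: signal(T4) -> count=2 queue=[] holders={T7}
Step 14: wait(T5) -> count=1 queue=[] holders={T5,T7}
Step 15: signal(T5) -> count=2 queue=[] holders={T7}
Final holders: {T7} -> T7 in holders

Answer: yes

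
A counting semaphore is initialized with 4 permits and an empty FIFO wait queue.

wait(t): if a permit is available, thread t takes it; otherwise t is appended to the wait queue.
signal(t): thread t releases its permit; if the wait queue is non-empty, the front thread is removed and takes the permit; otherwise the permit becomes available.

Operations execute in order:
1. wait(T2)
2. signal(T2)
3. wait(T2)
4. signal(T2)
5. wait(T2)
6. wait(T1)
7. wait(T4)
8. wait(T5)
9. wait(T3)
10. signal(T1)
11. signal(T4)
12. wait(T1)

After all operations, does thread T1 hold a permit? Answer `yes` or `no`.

Answer: yes

Derivation:
Step 1: wait(T2) -> count=3 queue=[] holders={T2}
Step 2: signal(T2) -> count=4 queue=[] holders={none}
Step 3: wait(T2) -> count=3 queue=[] holders={T2}
Step 4: signal(T2) -> count=4 queue=[] holders={none}
Step 5: wait(T2) -> count=3 queue=[] holders={T2}
Step 6: wait(T1) -> count=2 queue=[] holders={T1,T2}
Step 7: wait(T4) -> count=1 queue=[] holders={T1,T2,T4}
Step 8: wait(T5) -> count=0 queue=[] holders={T1,T2,T4,T5}
Step 9: wait(T3) -> count=0 queue=[T3] holders={T1,T2,T4,T5}
Step 10: signal(T1) -> count=0 queue=[] holders={T2,T3,T4,T5}
Step 11: signal(T4) -> count=1 queue=[] holders={T2,T3,T5}
Step 12: wait(T1) -> count=0 queue=[] holders={T1,T2,T3,T5}
Final holders: {T1,T2,T3,T5} -> T1 in holders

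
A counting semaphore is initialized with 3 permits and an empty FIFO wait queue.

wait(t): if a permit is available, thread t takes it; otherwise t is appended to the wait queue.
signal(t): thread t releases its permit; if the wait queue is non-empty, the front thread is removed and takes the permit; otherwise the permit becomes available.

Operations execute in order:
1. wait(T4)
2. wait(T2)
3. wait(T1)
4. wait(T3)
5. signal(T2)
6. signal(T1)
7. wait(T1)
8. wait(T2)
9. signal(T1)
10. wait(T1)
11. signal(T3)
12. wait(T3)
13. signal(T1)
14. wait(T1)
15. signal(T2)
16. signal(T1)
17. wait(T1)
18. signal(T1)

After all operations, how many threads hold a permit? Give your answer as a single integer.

Step 1: wait(T4) -> count=2 queue=[] holders={T4}
Step 2: wait(T2) -> count=1 queue=[] holders={T2,T4}
Step 3: wait(T1) -> count=0 queue=[] holders={T1,T2,T4}
Step 4: wait(T3) -> count=0 queue=[T3] holders={T1,T2,T4}
Step 5: signal(T2) -> count=0 queue=[] holders={T1,T3,T4}
Step 6: signal(T1) -> count=1 queue=[] holders={T3,T4}
Step 7: wait(T1) -> count=0 queue=[] holders={T1,T3,T4}
Step 8: wait(T2) -> count=0 queue=[T2] holders={T1,T3,T4}
Step 9: signal(T1) -> count=0 queue=[] holders={T2,T3,T4}
Step 10: wait(T1) -> count=0 queue=[T1] holders={T2,T3,T4}
Step 11: signal(T3) -> count=0 queue=[] holders={T1,T2,T4}
Step 12: wait(T3) -> count=0 queue=[T3] holders={T1,T2,T4}
Step 13: signal(T1) -> count=0 queue=[] holders={T2,T3,T4}
Step 14: wait(T1) -> count=0 queue=[T1] holders={T2,T3,T4}
Step 15: signal(T2) -> count=0 queue=[] holders={T1,T3,T4}
Step 16: signal(T1) -> count=1 queue=[] holders={T3,T4}
Step 17: wait(T1) -> count=0 queue=[] holders={T1,T3,T4}
Step 18: signal(T1) -> count=1 queue=[] holders={T3,T4}
Final holders: {T3,T4} -> 2 thread(s)

Answer: 2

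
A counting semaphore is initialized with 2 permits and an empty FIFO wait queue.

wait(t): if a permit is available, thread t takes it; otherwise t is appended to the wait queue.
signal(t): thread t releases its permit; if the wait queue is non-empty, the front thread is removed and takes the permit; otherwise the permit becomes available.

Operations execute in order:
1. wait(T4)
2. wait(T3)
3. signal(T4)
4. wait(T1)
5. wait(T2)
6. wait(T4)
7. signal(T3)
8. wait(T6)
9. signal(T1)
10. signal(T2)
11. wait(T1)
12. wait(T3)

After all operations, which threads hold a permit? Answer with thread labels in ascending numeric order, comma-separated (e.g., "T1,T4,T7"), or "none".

Answer: T4,T6

Derivation:
Step 1: wait(T4) -> count=1 queue=[] holders={T4}
Step 2: wait(T3) -> count=0 queue=[] holders={T3,T4}
Step 3: signal(T4) -> count=1 queue=[] holders={T3}
Step 4: wait(T1) -> count=0 queue=[] holders={T1,T3}
Step 5: wait(T2) -> count=0 queue=[T2] holders={T1,T3}
Step 6: wait(T4) -> count=0 queue=[T2,T4] holders={T1,T3}
Step 7: signal(T3) -> count=0 queue=[T4] holders={T1,T2}
Step 8: wait(T6) -> count=0 queue=[T4,T6] holders={T1,T2}
Step 9: signal(T1) -> count=0 queue=[T6] holders={T2,T4}
Step 10: signal(T2) -> count=0 queue=[] holders={T4,T6}
Step 11: wait(T1) -> count=0 queue=[T1] holders={T4,T6}
Step 12: wait(T3) -> count=0 queue=[T1,T3] holders={T4,T6}
Final holders: T4,T6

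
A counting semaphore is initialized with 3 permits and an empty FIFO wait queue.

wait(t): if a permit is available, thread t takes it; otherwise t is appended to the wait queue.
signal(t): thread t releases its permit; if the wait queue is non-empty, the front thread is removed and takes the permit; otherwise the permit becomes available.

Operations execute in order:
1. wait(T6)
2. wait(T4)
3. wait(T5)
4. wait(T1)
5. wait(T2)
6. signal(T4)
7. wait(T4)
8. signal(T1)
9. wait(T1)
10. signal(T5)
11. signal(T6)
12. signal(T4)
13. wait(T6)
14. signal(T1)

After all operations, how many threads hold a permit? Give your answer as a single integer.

Step 1: wait(T6) -> count=2 queue=[] holders={T6}
Step 2: wait(T4) -> count=1 queue=[] holders={T4,T6}
Step 3: wait(T5) -> count=0 queue=[] holders={T4,T5,T6}
Step 4: wait(T1) -> count=0 queue=[T1] holders={T4,T5,T6}
Step 5: wait(T2) -> count=0 queue=[T1,T2] holders={T4,T5,T6}
Step 6: signal(T4) -> count=0 queue=[T2] holders={T1,T5,T6}
Step 7: wait(T4) -> count=0 queue=[T2,T4] holders={T1,T5,T6}
Step 8: signal(T1) -> count=0 queue=[T4] holders={T2,T5,T6}
Step 9: wait(T1) -> count=0 queue=[T4,T1] holders={T2,T5,T6}
Step 10: signal(T5) -> count=0 queue=[T1] holders={T2,T4,T6}
Step 11: signal(T6) -> count=0 queue=[] holders={T1,T2,T4}
Step 12: signal(T4) -> count=1 queue=[] holders={T1,T2}
Step 13: wait(T6) -> count=0 queue=[] holders={T1,T2,T6}
Step 14: signal(T1) -> count=1 queue=[] holders={T2,T6}
Final holders: {T2,T6} -> 2 thread(s)

Answer: 2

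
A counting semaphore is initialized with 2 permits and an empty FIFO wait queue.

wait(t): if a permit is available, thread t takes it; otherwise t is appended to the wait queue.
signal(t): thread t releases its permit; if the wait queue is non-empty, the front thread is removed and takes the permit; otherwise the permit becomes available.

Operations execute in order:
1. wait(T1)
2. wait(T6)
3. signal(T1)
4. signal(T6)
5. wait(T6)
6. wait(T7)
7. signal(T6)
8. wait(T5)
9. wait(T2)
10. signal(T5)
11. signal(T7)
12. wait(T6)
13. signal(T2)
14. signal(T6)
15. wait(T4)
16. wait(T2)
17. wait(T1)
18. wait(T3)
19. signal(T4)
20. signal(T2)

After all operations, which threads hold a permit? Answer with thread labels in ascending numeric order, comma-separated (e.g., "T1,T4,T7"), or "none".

Answer: T1,T3

Derivation:
Step 1: wait(T1) -> count=1 queue=[] holders={T1}
Step 2: wait(T6) -> count=0 queue=[] holders={T1,T6}
Step 3: signal(T1) -> count=1 queue=[] holders={T6}
Step 4: signal(T6) -> count=2 queue=[] holders={none}
Step 5: wait(T6) -> count=1 queue=[] holders={T6}
Step 6: wait(T7) -> count=0 queue=[] holders={T6,T7}
Step 7: signal(T6) -> count=1 queue=[] holders={T7}
Step 8: wait(T5) -> count=0 queue=[] holders={T5,T7}
Step 9: wait(T2) -> count=0 queue=[T2] holders={T5,T7}
Step 10: signal(T5) -> count=0 queue=[] holders={T2,T7}
Step 11: signal(T7) -> count=1 queue=[] holders={T2}
Step 12: wait(T6) -> count=0 queue=[] holders={T2,T6}
Step 13: signal(T2) -> count=1 queue=[] holders={T6}
Step 14: signal(T6) -> count=2 queue=[] holders={none}
Step 15: wait(T4) -> count=1 queue=[] holders={T4}
Step 16: wait(T2) -> count=0 queue=[] holders={T2,T4}
Step 17: wait(T1) -> count=0 queue=[T1] holders={T2,T4}
Step 18: wait(T3) -> count=0 queue=[T1,T3] holders={T2,T4}
Step 19: signal(T4) -> count=0 queue=[T3] holders={T1,T2}
Step 20: signal(T2) -> count=0 queue=[] holders={T1,T3}
Final holders: T1,T3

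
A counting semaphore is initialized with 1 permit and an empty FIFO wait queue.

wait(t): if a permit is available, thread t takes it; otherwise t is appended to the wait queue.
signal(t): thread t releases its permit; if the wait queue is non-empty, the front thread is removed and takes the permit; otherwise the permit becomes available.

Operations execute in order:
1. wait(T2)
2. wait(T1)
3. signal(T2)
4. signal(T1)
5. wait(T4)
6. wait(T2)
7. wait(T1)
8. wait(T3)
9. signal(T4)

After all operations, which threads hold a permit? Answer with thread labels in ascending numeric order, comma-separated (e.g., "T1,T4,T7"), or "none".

Answer: T2

Derivation:
Step 1: wait(T2) -> count=0 queue=[] holders={T2}
Step 2: wait(T1) -> count=0 queue=[T1] holders={T2}
Step 3: signal(T2) -> count=0 queue=[] holders={T1}
Step 4: signal(T1) -> count=1 queue=[] holders={none}
Step 5: wait(T4) -> count=0 queue=[] holders={T4}
Step 6: wait(T2) -> count=0 queue=[T2] holders={T4}
Step 7: wait(T1) -> count=0 queue=[T2,T1] holders={T4}
Step 8: wait(T3) -> count=0 queue=[T2,T1,T3] holders={T4}
Step 9: signal(T4) -> count=0 queue=[T1,T3] holders={T2}
Final holders: T2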